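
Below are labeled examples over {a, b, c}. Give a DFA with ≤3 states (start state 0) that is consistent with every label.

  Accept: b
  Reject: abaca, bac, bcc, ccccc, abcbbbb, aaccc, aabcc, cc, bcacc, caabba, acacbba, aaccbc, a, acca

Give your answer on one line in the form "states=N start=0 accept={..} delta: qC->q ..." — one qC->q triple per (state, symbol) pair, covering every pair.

Grow the machine one transition at a time. Run the examples from 0; the earliest place one falls off (shortest prefix, ties alphabetical) gets sent to the lowest-numbered state that keeps every Accept/Reject pair distinguishable — a pair clashes when both reach the same state with identical unread suffix — and to a fresh state only if none does.
a: 0a undefined. 0a->0: ok.
b: 0b undefined. 0b->0: no, b/a meet in 0. Open state 1: 0b->1.
c: 0c undefined. 0c->0: ok.
ba: 1a undefined. 1a->0: ok.
bc: 1c undefined. 1c->0: ok.
abcbb: 1b undefined. 1b->0: ok.
All examples now run through 2 states with every (state, symbol) defined. Accept strings end in {1}, Reject strings end in {0}; accept={1}.

states=2 start=0 accept={1} delta: 0a->0 0b->1 0c->0 1a->0 1b->0 1c->0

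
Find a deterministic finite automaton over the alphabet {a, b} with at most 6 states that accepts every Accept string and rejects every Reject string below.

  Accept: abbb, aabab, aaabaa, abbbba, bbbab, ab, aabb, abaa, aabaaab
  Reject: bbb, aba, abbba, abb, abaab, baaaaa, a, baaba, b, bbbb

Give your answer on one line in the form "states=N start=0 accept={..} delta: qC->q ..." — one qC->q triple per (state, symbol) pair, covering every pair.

Fold the examples into a partial DFA from state 0: repeatedly fix the first undefined (state, symbol) met by the shortest-then-alphabetical prefix, trying targets in increasing order and rejecting any under which an Accept and a Reject string meet in one state with the same remainder; add a state when all current targets are rejected. Accepting states are where Accept strings end.
a: 0a undefined. 0a->0: no, abbb/bbb meet in 0 with "bbb" left. Open state 1: 0a->1.
b: 0b undefined. 0b->0: ok.
aa: 1a undefined. 1a->0: no, aabb/bbb meet in 0. 1a->1: no, aabb/abb meet in 1 with "bb" left. Open state 2: 1a->2.
ab: 1b undefined. 1b->0: no, abbb/bbb meet in 0. 1b->1: no, abbb/abb meet in 1. 1b->2: ok.
aaa: 2a undefined. 2a->0: no, aaabaa/abaab meet in 2. 2a->1: ok.
aab: 2b undefined. 2b->0: no, abbb/bbb meet in 0. 2b->1: no, abbb/baaba meet in 2. 2b->2: no, abbb/abb meet in 2. Open state 3: 2b->3.
aaba: 3a undefined. 3a->0: no, aabab/bbb meet in 0. 3a->1: ok.
aabb: 3b undefined. 3b->0: no, abbb/bbb meet in 0. 3b->1: no, abbb/aba meet in 1. 3b->2: no, abbbba/aba meet in 1. 3b->3: no, abbb/abb meet in 3. Open state 4: 3b->4.
abbba: 4a undefined. 4a->0: ok.
abbbb: 4b undefined. 4b->0: no, abbbba/aba meet in 1. 4b->1: ok.
All examples now run through 5 states with every (state, symbol) defined. Accept strings end in {2,4}, Reject strings end in {0,1,3}; accept={2,4}.

states=5 start=0 accept={2,4} delta: 0a->1 0b->0 1a->2 1b->2 2a->1 2b->3 3a->1 3b->4 4a->0 4b->1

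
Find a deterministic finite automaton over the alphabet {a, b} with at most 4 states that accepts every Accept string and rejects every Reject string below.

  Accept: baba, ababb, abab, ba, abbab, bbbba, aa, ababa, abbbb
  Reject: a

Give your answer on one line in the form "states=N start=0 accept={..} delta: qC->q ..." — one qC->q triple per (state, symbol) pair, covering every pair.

Fold the examples into a partial DFA from state 0: repeatedly fix the first undefined (state, symbol) met by the shortest-then-alphabetical prefix, trying targets in increasing order and rejecting any under which an Accept and a Reject string meet in one state with the same remainder; add a state when all current targets are rejected. Accepting states are where Accept strings end.
a: 0a undefined. 0a->0: no, aa/a meet in 0. Open state 1: 0a->1.
b: 0b undefined. 0b->0: no, ba/a meet in 1. 0b->1: ok.
aa: 1a undefined. 1a->0: ok.
ab: 1b undefined. 1b->0: no, ababb/a meet in 1. 1b->1: no, ababb/a meet in 1. Open state 2: 1b->2.
aba: 2a undefined. 2a->0: no, abab/a meet in 1. 2a->1: no, ababa/a meet in 1. 2a->2: ok.
abb: 2b undefined. 2b->0: no, ababb/a meet in 1. 2b->1: no, abab/a meet in 1. 2b->2: ok.
All examples now run through 3 states with every (state, symbol) defined. Accept strings end in {0,2}, Reject strings end in {1}; accept={0,2}.

states=3 start=0 accept={0,2} delta: 0a->1 0b->1 1a->0 1b->2 2a->2 2b->2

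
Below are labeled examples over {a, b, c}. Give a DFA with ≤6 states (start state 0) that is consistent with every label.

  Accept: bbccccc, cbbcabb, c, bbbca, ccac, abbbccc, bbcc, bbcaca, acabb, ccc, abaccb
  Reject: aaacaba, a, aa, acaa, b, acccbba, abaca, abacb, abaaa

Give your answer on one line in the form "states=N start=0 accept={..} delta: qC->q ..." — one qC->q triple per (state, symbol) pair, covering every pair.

Grow the machine one transition at a time. Run the examples from 0; the earliest place one falls off (shortest prefix, ties alphabetical) gets sent to the lowest-numbered state that keeps every Accept/Reject pair distinguishable — a pair clashes when both reach the same state with identical unread suffix — and to a fresh state only if none does.
a: 0a undefined. 0a->0: ok.
b: 0b undefined. 0b->0: no, bbbca/abaca meet in 0 with "ca" left. Open state 1: 0b->1.
c: 0c undefined. 0c->0: no, c/a meet in 0. 0c->1: no, c/b meet in 1. Open state 2: 0c->2.
bb: 1b undefined. 1b->0: ok.
cb: 2b undefined. 2b->0: ok.
cc: 2c undefined. 2c->0: no, bbcc/a meet in 0. 2c->1: no, bbcc/b meet in 1. 2c->2: ok.
aba: 1a undefined. 1a->0: no, abaccb/a meet in 0. 1a->1: no, bbbca/abaca meet in 1 with "ca" left. 1a->2: no, bbccccc/acccbba meet in 2. Open state 3: 1a->3.
aca: 2a undefined. 2a->0: no, bbcaca/a meet in 0. 2a->1: no, acabb/b meet in 1. 2a->2: no, bbccccc/acaa meet in 2. 2a->3: no, bbcaca/abaca meet in 3 with "ca" left. Open state 4: 2a->4.
abaa: 3a undefined. 3a->0: ok.
abac: 3c undefined. 3c->0: no, abaccb/a meet in 0. 3c->1: ok.
acaa: 4a undefined. 4a->0: ok.
acab: 4b undefined. 4b->0: no, acabb/b meet in 1. 4b->1: no, acabb/a meet in 0. 4b->2: no, acabb/a meet in 0. 4b->3: ok.
bbbc: 1c undefined. 1c->0: no, cbbcabb/aaacaba meet in 0. 1c->1: no, bbbca/acccbba meet in 3. 1c->2: no, abaccb/aaacaba meet in 0. 1c->3: no, cbbcabb/aaacaba meet in 0. 1c->4: no, cbbcabb/aaacaba meet in 0. Open state 5: 1c->5.
ccac: 4c undefined. 4c->0: no, ccac/aaacaba meet in 0. 4c->1: no, ccac/b meet in 1. 4c->2: ok.
acabb: 3b undefined. 3b->0: no, acabb/aaacaba meet in 0. 3b->1: no, acabb/b meet in 1. 3b->2: ok.
bbbca: 5a undefined. 5a->0: no, cbbcabb/aaacaba meet in 0. 5a->1: no, cbbcabb/b meet in 1. 5a->2: no, cbbcabb/b meet in 1. 5a->3: no, cbbcabb/aaacaba meet in 0. 5a->4: ok.
abaccb: 5b undefined. 5b->0: no, abaccb/aaacaba meet in 0. 5b->1: no, abaccb/b meet in 1. 5b->2: ok.
abbbcc: 5c undefined. 5c->0: ok.
All examples now run through 6 states with every (state, symbol) defined. Accept strings end in {2,4}, Reject strings end in {0,1,3}; accept={2,4}.

states=6 start=0 accept={2,4} delta: 0a->0 0b->1 0c->2 1a->3 1b->0 1c->5 2a->4 2b->0 2c->2 3a->0 3b->2 3c->1 4a->0 4b->3 4c->2 5a->4 5b->2 5c->0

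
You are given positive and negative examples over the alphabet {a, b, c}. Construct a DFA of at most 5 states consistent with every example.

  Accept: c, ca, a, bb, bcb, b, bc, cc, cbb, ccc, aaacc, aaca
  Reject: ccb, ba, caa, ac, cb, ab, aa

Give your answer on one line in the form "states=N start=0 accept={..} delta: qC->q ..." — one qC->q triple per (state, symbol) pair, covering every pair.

states=4 start=0 accept={1,2,3} delta: 0a->1 0b->2 0c->3 1a->0 1b->0 1c->0 2a->0 2b->1 2c->2 3a->1 3b->0 3c->3

State merging on the prefix tree: take the shortest (then alphabetical) example prefix whose next move is undefined and point that move at state 0, else 1, else 2, ...; a target is out if some Accept/Reject pair would then sit in one state with the same input left (inseparable). If every existing state is out, open a new one.
a: 0a undefined. 0a->0: no, c/ac meet in 0 with "c" left. Open state 1: 0a->1.
b: 0b undefined. 0b->0: no, a/ba meet in 1. 0b->1: no, bb/ab meet in 1 with "b" left. Open state 2: 0b->2.
c: 0c undefined. 0c->0: no, b/ccb meet in 2. 0c->1: no, ca/aa meet in 1 with "a" left. 0c->2: no, ca/ba meet in 2 with "a" left. Open state 3: 0c->3.
aa: 1a undefined. 1a->0: ok.
ab: 1b undefined. 1b->0: ok.
ac: 1c undefined. 1c->0: ok.
ba: 2a undefined. 2a->0: ok.
bb: 2b undefined. 2b->0: no, bb/ba meet in 0. 2b->1: ok.
bc: 2c undefined. 2c->0: no, bc/ba meet in 0. 2c->1: no, bcb/ba meet in 0. 2c->2: ok.
ca: 3a undefined. 3a->0: no, ca/ba meet in 0. 3a->1: ok.
cb: 3b undefined. 3b->0: ok.
cc: 3c undefined. 3c->0: no, b/ccb meet in 2. 3c->1: no, ccc/ccb meet in 0. 3c->2: no, ca/ccb meet in 1. 3c->3: ok.
All examples now run through 4 states with every (state, symbol) defined. Accept strings end in {1,2,3}, Reject strings end in {0}; accept={1,2,3}.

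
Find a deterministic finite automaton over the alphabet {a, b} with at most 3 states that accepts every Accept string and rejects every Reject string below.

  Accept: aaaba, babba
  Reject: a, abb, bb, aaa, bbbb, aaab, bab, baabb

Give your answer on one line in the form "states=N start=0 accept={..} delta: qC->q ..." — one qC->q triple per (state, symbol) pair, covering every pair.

states=3 start=0 accept={2} delta: 0a->0 0b->1 1a->2 1b->0 2a->0 2b->0

Grow the machine one transition at a time. Run the examples from 0; the earliest place one falls off (shortest prefix, ties alphabetical) gets sent to the lowest-numbered state that keeps every Accept/Reject pair distinguishable — a pair clashes when both reach the same state with identical unread suffix — and to a fresh state only if none does.
a: 0a undefined. 0a->0: ok.
b: 0b undefined. 0b->0: no, aaaba/a meet in 0. Open state 1: 0b->1.
ba: 1a undefined. 1a->0: no, aaaba/a meet in 0. 1a->1: no, aaaba/aaab meet in 1. Open state 2: 1a->2.
bb: 1b undefined. 1b->0: ok.
baa: 2a undefined. 2a->0: ok.
bab: 2b undefined. 2b->0: ok.
All examples now run through 3 states with every (state, symbol) defined. Accept strings end in {2}, Reject strings end in {0,1}; accept={2}.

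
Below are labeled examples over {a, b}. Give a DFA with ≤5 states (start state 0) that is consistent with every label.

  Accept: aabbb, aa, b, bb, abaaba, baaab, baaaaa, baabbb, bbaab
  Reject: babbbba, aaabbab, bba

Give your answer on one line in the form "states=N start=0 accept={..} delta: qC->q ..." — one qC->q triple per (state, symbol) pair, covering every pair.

State merging on the prefix tree: take the shortest (then alphabetical) example prefix whose next move is undefined and point that move at state 0, else 1, else 2, ...; a target is out if some Accept/Reject pair would then sit in one state with the same input left (inseparable). If every existing state is out, open a new one.
a: 0a undefined. 0a->0: ok.
b: 0b undefined. 0b->0: no, aabbb/babbbba meet in 0. Open state 1: 0b->1.
ba: 1a undefined. 1a->0: ok.
bb: 1b undefined. 1b->0: no, aabbb/aaabbab meet in 1. 1b->1: no, aabbb/aaabbab meet in 1. Open state 2: 1b->2.
bba: 2a undefined. 2a->0: no, aa/bba meet in 0. 2a->1: no, b/bba meet in 1. 2a->2: no, aabbb/aaabbab meet in 2 with "b" left. Open state 3: 2a->3.
bbaa: 3a undefined. 3a->0: ok.
aabbb: 2b undefined. 2b->0: no, aabbb/babbbba meet in 0. 2b->1: ok.
aaabbab: 3b undefined. 3b->0: no, aa/aaabbab meet in 0. 3b->1: no, aabbb/aaabbab meet in 1. 3b->2: no, bb/aaabbab meet in 2. 3b->3: ok.
All examples now run through 4 states with every (state, symbol) defined. Accept strings end in {0,1,2}, Reject strings end in {3}; accept={0,1,2}.

states=4 start=0 accept={0,1,2} delta: 0a->0 0b->1 1a->0 1b->2 2a->3 2b->1 3a->0 3b->3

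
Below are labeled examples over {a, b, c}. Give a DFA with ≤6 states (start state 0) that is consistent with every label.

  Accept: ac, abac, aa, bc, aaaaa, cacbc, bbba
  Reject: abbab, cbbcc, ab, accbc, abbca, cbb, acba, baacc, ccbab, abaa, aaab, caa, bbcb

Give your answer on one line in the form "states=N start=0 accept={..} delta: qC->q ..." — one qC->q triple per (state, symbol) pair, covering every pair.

State merging on the prefix tree: take the shortest (then alphabetical) example prefix whose next move is undefined and point that move at state 0, else 1, else 2, ...; a target is out if some Accept/Reject pair would then sit in one state with the same input left (inseparable). If every existing state is out, open a new one.
a: 0a undefined. 0a->0: ok.
b: 0b undefined. 0b->0: no, aa/abbab meet in 0. Open state 1: 0b->1.
c: 0c undefined. 0c->0: no, ac/caa meet in 0. 0c->1: no, ac/ab meet in 1. Open state 2: 0c->2.
ba: 1a undefined. 1a->0: no, aa/abaa meet in 0. 1a->1: ok.
bb: 1b undefined. 1b->0: no, bbba/abbab meet in 1. 1b->1: no, bbba/abbab meet in 1. 1b->2: no, bbba/acba meet in 2 with "ba" left. Open state 3: 1b->3.
bc: 1c undefined. 1c->0: no, ac/baacc meet in 2. 1c->1: no, abac/ab meet in 1. 1c->2: ok.
ca: 2a undefined. 2a->0: no, aa/caa meet in 0. 2a->1: ok.
cb: 2b undefined. 2b->0: no, aa/acba meet in 0. 2b->1: ok.
cc: 2c undefined. 2c->0: no, ac/accbc meet in 2. 2c->1: ok.
bbb: 3b undefined. 3b->0: ok.
bbc: 3c undefined. 3c->0: no, ac/cbbcc meet in 2. 3c->1: no, ac/cbbcc meet in 2. 3c->2: no, ac/accbc meet in 2. 3c->3: no, aa/bbcb meet in 0. Open state 4: 3c->4.
abba: 3a undefined. 3a->0: ok.
bbcb: 4b undefined. 4b->0: no, aa/bbcb meet in 0. 4b->1: ok.
abbca: 4a undefined. 4a->0: no, aa/abbca meet in 0. 4a->1: ok.
cbbcc: 4c undefined. 4c->0: no, aa/cbbcc meet in 0. 4c->1: ok.
All examples now run through 5 states with every (state, symbol) defined. Accept strings end in {0,2}, Reject strings end in {1,3,4}; accept={0,2}.

states=5 start=0 accept={0,2} delta: 0a->0 0b->1 0c->2 1a->1 1b->3 1c->2 2a->1 2b->1 2c->1 3a->0 3b->0 3c->4 4a->1 4b->1 4c->1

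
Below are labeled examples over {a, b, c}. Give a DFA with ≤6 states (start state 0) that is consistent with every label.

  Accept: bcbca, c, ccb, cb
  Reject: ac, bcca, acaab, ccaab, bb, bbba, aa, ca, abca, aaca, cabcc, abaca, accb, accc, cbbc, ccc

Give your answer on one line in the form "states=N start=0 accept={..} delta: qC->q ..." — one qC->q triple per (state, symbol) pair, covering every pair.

Fold the examples into a partial DFA from state 0: repeatedly fix the first undefined (state, symbol) met by the shortest-then-alphabetical prefix, trying targets in increasing order and rejecting any under which an Accept and a Reject string meet in one state with the same remainder; add a state when all current targets are rejected. Accepting states are where Accept strings end.
a: 0a undefined. 0a->0: no, c/ac meet in 0 with "c" left. Open state 1: 0a->1.
b: 0b undefined. 0b->0: ok.
c: 0c undefined. 0c->0: no, bcbca/bcca meet in 1. 0c->1: no, bcbca/abca meet in 1 with "bca" left. Open state 2: 0c->2.
aa: 1a undefined. 1a->0: ok.
ab: 1b undefined. 1b->0: ok.
ac: 1c undefined. 1c->0: no, cb/accb meet in 2 with "b" left. 1c->1: ok.
ca: 2a undefined. 2a->0: ok.
cb: 2b undefined. 2b->0: no, bcbca/acaab meet in 0. 2b->1: no, bcbca/acaab meet in 0. 2b->2: no, bcbca/bcca meet in 2 with "ca" left. Open state 3: 2b->3.
cc: 2c undefined. 2c->0: no, c/ccc meet in 2. 2c->1: no, ccb/bcca meet in 0. 2c->2: no, c/cabcc meet in 2. 2c->3: no, cb/cabcc meet in 3. Open state 4: 2c->4.
cbb: 3b undefined. 3b->0: no, c/cbbc meet in 2. 3b->1: ok.
cca: 4a undefined. 4a->0: ok.
ccb: 4b undefined. 4b->0: no, ccb/bcca meet in 0. 4b->1: no, ccb/ac meet in 1. 4b->2: ok.
ccc: 4c undefined. 4c->0: ok.
bcbc: 3c undefined. 3c->0: no, bcbca/ac meet in 1. 3c->1: no, bcbca/bcca meet in 0. 3c->2: no, bcbca/bcca meet in 0. 3c->3: ok.
bcbca: 3a undefined. 3a->0: no, bcbca/bcca meet in 0. 3a->1: no, bcbca/ac meet in 1. 3a->2: ok.
All examples now run through 5 states with every (state, symbol) defined. Accept strings end in {2,3}, Reject strings end in {0,1,4}; accept={2,3}.

states=5 start=0 accept={2,3} delta: 0a->1 0b->0 0c->2 1a->0 1b->0 1c->1 2a->0 2b->3 2c->4 3a->2 3b->1 3c->3 4a->0 4b->2 4c->0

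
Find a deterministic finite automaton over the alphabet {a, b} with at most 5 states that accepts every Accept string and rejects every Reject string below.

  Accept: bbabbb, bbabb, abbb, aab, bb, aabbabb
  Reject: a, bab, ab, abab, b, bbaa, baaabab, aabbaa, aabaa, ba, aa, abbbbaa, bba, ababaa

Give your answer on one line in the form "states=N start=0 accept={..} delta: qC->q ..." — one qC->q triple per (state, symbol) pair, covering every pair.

State merging on the prefix tree: take the shortest (then alphabetical) example prefix whose next move is undefined and point that move at state 0, else 1, else 2, ...; a target is out if some Accept/Reject pair would then sit in one state with the same input left (inseparable). If every existing state is out, open a new one.
a: 0a undefined. 0a->0: no, aab/ab meet in 0 with "b" left. Open state 1: 0a->1.
b: 0b undefined. 0b->0: no, bb/b meet in 0. 0b->1: no, aab/bab meet in 1 with "ab" left. Open state 2: 0b->2.
aa: 1a undefined. 1a->0: no, aab/b meet in 2. 1a->1: no, aab/ab meet in 1 with "b" left. 1a->2: ok.
ab: 1b undefined. 1b->0: ok.
ba: 2a undefined. 2a->0: ok.
bb: 2b undefined. 2b->0: no, bbabbb/ab meet in 0. 2b->1: no, bbabbb/bab meet in 2. 2b->2: no, bbabbb/bab meet in 2. Open state 3: 2b->3.
bba: 3a undefined. 3a->0: ok.
aabb: 3b undefined. 3b->0: no, bbabbb/ab meet in 0. 3b->1: no, bbabbb/a meet in 1. 3b->2: no, bbabbb/bab meet in 2. 3b->3: ok.
All examples now run through 4 states with every (state, symbol) defined. Accept strings end in {3}, Reject strings end in {0,1,2}; accept={3}.

states=4 start=0 accept={3} delta: 0a->1 0b->2 1a->2 1b->0 2a->0 2b->3 3a->0 3b->3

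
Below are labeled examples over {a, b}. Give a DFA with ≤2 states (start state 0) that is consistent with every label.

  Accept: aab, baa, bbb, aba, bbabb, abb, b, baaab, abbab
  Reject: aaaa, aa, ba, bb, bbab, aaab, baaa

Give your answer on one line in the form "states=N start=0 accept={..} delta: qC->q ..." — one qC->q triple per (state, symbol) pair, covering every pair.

Grow the machine one transition at a time. Run the examples from 0; the earliest place one falls off (shortest prefix, ties alphabetical) gets sent to the lowest-numbered state that keeps every Accept/Reject pair distinguishable — a pair clashes when both reach the same state with identical unread suffix — and to a fresh state only if none does.
a: 0a undefined. 0a->0: no, aab/aaab meet in 0 with "b" left. Open state 1: 0a->1.
b: 0b undefined. 0b->0: no, baa/aa meet in 1 with "a" left. 0b->1: ok.
aa: 1a undefined. 1a->0: ok.
ab: 1b undefined. 1b->0: ok.
All examples now run through 2 states with every (state, symbol) defined. Accept strings end in {1}, Reject strings end in {0}; accept={1}.

states=2 start=0 accept={1} delta: 0a->1 0b->1 1a->0 1b->0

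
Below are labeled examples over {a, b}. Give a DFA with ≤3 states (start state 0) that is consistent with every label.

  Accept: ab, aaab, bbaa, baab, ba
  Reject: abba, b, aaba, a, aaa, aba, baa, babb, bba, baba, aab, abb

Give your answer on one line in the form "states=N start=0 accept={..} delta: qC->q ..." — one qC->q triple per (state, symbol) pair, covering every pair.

State merging on the prefix tree: take the shortest (then alphabetical) example prefix whose next move is undefined and point that move at state 0, else 1, else 2, ...; a target is out if some Accept/Reject pair would then sit in one state with the same input left (inseparable). If every existing state is out, open a new one.
a: 0a undefined. 0a->0: no, ab/b meet in 0 with "b" left. Open state 1: 0a->1.
b: 0b undefined. 0b->0: no, bbaa/baa meet in 1 with "a" left. 0b->1: ok.
aa: 1a undefined. 1a->0: no, ab/babb meet in 1 with "b" left. 1a->1: no, ab/aab meet in 1 with "b" left. Open state 2: 1a->2.
ab: 1b undefined. 1b->0: no, bbaa/abba meet in 2. 1b->1: no, ab/b meet in 1. 1b->2: ok.
aaa: 2a undefined. 2a->0: no, aaab/b meet in 1. 2a->1: ok.
aab: 2b undefined. 2b->0: ok.
All examples now run through 3 states with every (state, symbol) defined. Accept strings end in {2}, Reject strings end in {0,1}; accept={2}.

states=3 start=0 accept={2} delta: 0a->1 0b->1 1a->2 1b->2 2a->1 2b->0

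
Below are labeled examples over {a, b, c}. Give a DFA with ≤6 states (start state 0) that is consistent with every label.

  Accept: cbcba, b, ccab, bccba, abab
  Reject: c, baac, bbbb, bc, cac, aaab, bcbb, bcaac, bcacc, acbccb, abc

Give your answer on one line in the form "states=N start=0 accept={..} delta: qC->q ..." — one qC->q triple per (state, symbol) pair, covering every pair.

states=5 start=0 accept={1,3} delta: 0a->1 0b->1 0c->0 1a->2 1b->3 1c->2 2a->2 2b->4 2c->2 3a->0 3b->2 3c->0 4a->1 4b->0 4c->1

Grow the machine one transition at a time. Run the examples from 0; the earliest place one falls off (shortest prefix, ties alphabetical) gets sent to the lowest-numbered state that keeps every Accept/Reject pair distinguishable — a pair clashes when both reach the same state with identical unread suffix — and to a fresh state only if none does.
a: 0a undefined. 0a->0: no, b/aaab meet in 0 with "b" left. Open state 1: 0a->1.
b: 0b undefined. 0b->0: no, b/bbbb meet in 0. 0b->1: ok.
c: 0c undefined. 0c->0: ok.
aa: 1a undefined. 1a->0: no, ccab/aaab meet in 1 with "b" left. 1a->1: no, ccab/aaab meet in 1 with "b" left. Open state 2: 1a->2.
ab: 1b undefined. 1b->0: no, ccab/c meet in 0. 1b->1: no, b/bbbb meet in 1. 1b->2: no, abab/aaab meet in 2 with "ab" left. Open state 3: 1b->3.
ac: 1c undefined. 1c->0: no, b/acbccb meet in 1. 1c->1: no, b/bc meet in 1. 1c->2: ok.
aaa: 2a undefined. 2a->0: no, b/aaab meet in 1. 2a->1: no, ccab/aaab meet in 3. 2a->2: ok.
aba: 3a undefined. 3a->0: ok.
abc: 3c undefined. 3c->0: ok.
acb: 2b undefined. 2b->0: no, cbcba/bcbb meet in 1. 2b->1: no, cbcba/bc meet in 2. 2b->2: no, cbcba/bc meet in 2. 2b->3: no, cbcba/c meet in 0. Open state 4: 2b->4.
bbb: 3b undefined. 3b->0: no, b/bbbb meet in 1. 3b->1: no, ccab/bbbb meet in 3. 3b->2: ok.
bcc: 2c undefined. 2c->0: no, bccba/bc meet in 2. 2c->1: no, b/baac meet in 1. 2c->2: ok.
acbc: 4c undefined. 4c->0: no, b/acbccb meet in 1. 4c->1: ok.
bcbb: 4b undefined. 4b->0: ok.
bccba: 4a undefined. 4a->0: no, cbcba/c meet in 0. 4a->1: ok.
All examples now run through 5 states with every (state, symbol) defined. Accept strings end in {1,3}, Reject strings end in {0,2,4}; accept={1,3}.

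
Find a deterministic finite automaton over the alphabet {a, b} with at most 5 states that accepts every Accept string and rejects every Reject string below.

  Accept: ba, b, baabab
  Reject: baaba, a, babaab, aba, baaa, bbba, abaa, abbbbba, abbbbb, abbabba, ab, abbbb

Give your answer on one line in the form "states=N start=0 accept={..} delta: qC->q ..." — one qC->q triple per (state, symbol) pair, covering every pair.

states=5 start=0 accept={2,3} delta: 0a->1 0b->2 1a->0 1b->0 2a->3 2b->3 3a->4 3b->1 4a->0 4b->1

Grow the machine one transition at a time. Run the examples from 0; the earliest place one falls off (shortest prefix, ties alphabetical) gets sent to the lowest-numbered state that keeps every Accept/Reject pair distinguishable — a pair clashes when both reach the same state with identical unread suffix — and to a fresh state only if none does.
a: 0a undefined. 0a->0: no, ba/aba meet in 0 with "ba" left. Open state 1: 0a->1.
b: 0b undefined. 0b->0: no, ba/a meet in 1. 0b->1: no, b/a meet in 1. Open state 2: 0b->2.
ab: 1b undefined. 1b->0: ok.
ba: 2a undefined. 2a->0: no, ba/babaab meet in 0. 2a->1: no, ba/a meet in 1. 2a->2: no, ba/baaa meet in 2. Open state 3: 2a->3.
bb: 2b undefined. 2b->0: no, ba/bbba meet in 3. 2b->1: no, ba/abbbbba meet in 3. 2b->2: no, ba/bbba meet in 3. 2b->3: ok.
baa: 3a undefined. 3a->0: no, ba/baaba meet in 3. 3a->1: no, baabab/ab meet in 0. 3a->2: no, ba/baaa meet in 3. 3a->3: no, ba/baaa meet in 3. Open state 4: 3a->4.
bab: 3b undefined. 3b->0: no, ba/abbbbba meet in 3. 3b->1: ok.
abaa: 1a undefined. 1a->0: ok.
baaa: 4a undefined. 4a->0: ok.
baab: 4b undefined. 4b->0: no, baabab/babaab meet in 0. 4b->1: ok.
All examples now run through 5 states with every (state, symbol) defined. Accept strings end in {2,3}, Reject strings end in {0,1}; accept={2,3}.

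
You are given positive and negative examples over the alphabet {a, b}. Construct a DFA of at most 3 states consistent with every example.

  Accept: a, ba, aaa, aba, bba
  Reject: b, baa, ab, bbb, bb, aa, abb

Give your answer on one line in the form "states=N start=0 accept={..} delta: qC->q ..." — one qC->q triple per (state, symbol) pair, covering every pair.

Fold the examples into a partial DFA from state 0: repeatedly fix the first undefined (state, symbol) met by the shortest-then-alphabetical prefix, trying targets in increasing order and rejecting any under which an Accept and a Reject string meet in one state with the same remainder; add a state when all current targets are rejected. Accepting states are where Accept strings end.
a: 0a undefined. 0a->0: no, a/aa meet in 0. Open state 1: 0a->1.
b: 0b undefined. 0b->0: ok.
aa: 1a undefined. 1a->0: ok.
ab: 1b undefined. 1b->0: ok.
All examples now run through 2 states with every (state, symbol) defined. Accept strings end in {1}, Reject strings end in {0}; accept={1}.

states=2 start=0 accept={1} delta: 0a->1 0b->0 1a->0 1b->0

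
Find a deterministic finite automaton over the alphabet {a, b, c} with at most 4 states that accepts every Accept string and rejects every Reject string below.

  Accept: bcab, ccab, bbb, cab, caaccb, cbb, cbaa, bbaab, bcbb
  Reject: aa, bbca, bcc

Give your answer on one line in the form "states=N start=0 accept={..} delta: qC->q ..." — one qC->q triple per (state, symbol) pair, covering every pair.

State merging on the prefix tree: take the shortest (then alphabetical) example prefix whose next move is undefined and point that move at state 0, else 1, else 2, ...; a target is out if some Accept/Reject pair would then sit in one state with the same input left (inseparable). If every existing state is out, open a new one.
a: 0a undefined. 0a->0: ok.
b: 0b undefined. 0b->0: no, bbb/aa meet in 0. Open state 1: 0b->1.
c: 0c undefined. 0c->0: ok.
bb: 1b undefined. 1b->0: no, cbb/aa meet in 0. 1b->1: ok.
bc: 1c undefined. 1c->0: ok.
bba: 1a undefined. 1a->0: no, cbaa/aa meet in 0. 1a->1: ok.
All examples now run through 2 states with every (state, symbol) defined. Accept strings end in {1}, Reject strings end in {0}; accept={1}.

states=2 start=0 accept={1} delta: 0a->0 0b->1 0c->0 1a->1 1b->1 1c->0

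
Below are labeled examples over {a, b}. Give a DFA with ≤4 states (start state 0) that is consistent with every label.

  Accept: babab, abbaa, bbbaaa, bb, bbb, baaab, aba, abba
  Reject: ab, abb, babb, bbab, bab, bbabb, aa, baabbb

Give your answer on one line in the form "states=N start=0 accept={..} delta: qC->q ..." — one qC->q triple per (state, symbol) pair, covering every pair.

states=3 start=0 accept={0,1} delta: 0a->1 0b->0 1a->2 1b->2 2a->0 2b->2

Grow the machine one transition at a time. Run the examples from 0; the earliest place one falls off (shortest prefix, ties alphabetical) gets sent to the lowest-numbered state that keeps every Accept/Reject pair distinguishable — a pair clashes when both reach the same state with identical unread suffix — and to a fresh state only if none does.
a: 0a undefined. 0a->0: no, bb/abb meet in 0 with "bb" left. Open state 1: 0a->1.
b: 0b undefined. 0b->0: ok.
aa: 1a undefined. 1a->0: no, bb/aa meet in 0. 1a->1: no, bbbaaa/aa meet in 1. Open state 2: 1a->2.
ab: 1b undefined. 1b->0: no, babab/ab meet in 0. 1b->1: no, aba/aa meet in 2. 1b->2: ok.
aba: 2a undefined. 2a->0: ok.
abb: 2b undefined. 2b->0: no, babab/abb meet in 0. 2b->1: no, abba/ab meet in 2. 2b->2: ok.
All examples now run through 3 states with every (state, symbol) defined. Accept strings end in {0,1}, Reject strings end in {2}; accept={0,1}.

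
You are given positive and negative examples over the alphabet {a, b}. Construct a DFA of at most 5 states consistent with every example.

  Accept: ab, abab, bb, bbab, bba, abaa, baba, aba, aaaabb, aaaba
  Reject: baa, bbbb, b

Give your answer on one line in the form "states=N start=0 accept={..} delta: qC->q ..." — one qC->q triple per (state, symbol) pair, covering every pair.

states=3 start=0 accept={0,2} delta: 0a->1 0b->1 1a->0 1b->2 2a->2 2b->0

Grow the machine one transition at a time. Run the examples from 0; the earliest place one falls off (shortest prefix, ties alphabetical) gets sent to the lowest-numbered state that keeps every Accept/Reject pair distinguishable — a pair clashes when both reach the same state with identical unread suffix — and to a fresh state only if none does.
a: 0a undefined. 0a->0: no, ab/b meet in 0 with "b" left. Open state 1: 0a->1.
b: 0b undefined. 0b->0: no, bb/bbbb meet in 0. 0b->1: ok.
aa: 1a undefined. 1a->0: ok.
ab: 1b undefined. 1b->0: no, ab/bbbb meet in 0. 1b->1: no, ab/baa meet in 1. Open state 2: 1b->2.
aba: 2a undefined. 2a->0: no, abab/baa meet in 1. 2a->1: no, bba/baa meet in 1. 2a->2: ok.
bbb: 2b undefined. 2b->0: ok.
All examples now run through 3 states with every (state, symbol) defined. Accept strings end in {0,2}, Reject strings end in {1}; accept={0,2}.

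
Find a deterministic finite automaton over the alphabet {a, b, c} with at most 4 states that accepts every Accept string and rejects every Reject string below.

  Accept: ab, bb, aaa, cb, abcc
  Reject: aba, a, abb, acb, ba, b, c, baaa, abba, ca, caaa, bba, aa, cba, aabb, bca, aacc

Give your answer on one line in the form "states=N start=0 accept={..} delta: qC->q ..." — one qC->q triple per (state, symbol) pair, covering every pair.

Grow the machine one transition at a time. Run the examples from 0; the earliest place one falls off (shortest prefix, ties alphabetical) gets sent to the lowest-numbered state that keeps every Accept/Reject pair distinguishable — a pair clashes when both reach the same state with identical unread suffix — and to a fresh state only if none does.
a: 0a undefined. 0a->0: no, ab/b meet in 0 with "b" left. Open state 1: 0a->1.
b: 0b undefined. 0b->0: no, bb/b meet in 0. 0b->1: ok.
c: 0c undefined. 0c->0: no, aaa/caaa meet in 1 with "aa" left. 0c->1: ok.
aa: 1a undefined. 1a->0: no, ab/aabb meet in 1 with "b" left. 1a->1: no, aaa/a meet in 1. Open state 2: 1a->2.
ab: 1b undefined. 1b->0: ok.
ac: 1c undefined. 1c->0: ok.
aaa: 2a undefined. 2a->0: ok.
aab: 2b undefined. 2b->0: ok.
aac: 2c undefined. 2c->0: ok.
All examples now run through 3 states with every (state, symbol) defined. Accept strings end in {0}, Reject strings end in {1,2}; accept={0}.

states=3 start=0 accept={0} delta: 0a->1 0b->1 0c->1 1a->2 1b->0 1c->0 2a->0 2b->0 2c->0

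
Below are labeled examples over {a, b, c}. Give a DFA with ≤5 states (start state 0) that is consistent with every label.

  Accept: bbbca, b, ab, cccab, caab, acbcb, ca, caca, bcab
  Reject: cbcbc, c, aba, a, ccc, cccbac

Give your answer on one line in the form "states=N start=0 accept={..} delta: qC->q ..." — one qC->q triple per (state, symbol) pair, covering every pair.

State merging on the prefix tree: take the shortest (then alphabetical) example prefix whose next move is undefined and point that move at state 0, else 1, else 2, ...; a target is out if some Accept/Reject pair would then sit in one state with the same input left (inseparable). If every existing state is out, open a new one.
a: 0a undefined. 0a->0: ok.
b: 0b undefined. 0b->0: no, b/aba meet in 0. Open state 1: 0b->1.
c: 0c undefined. 0c->0: no, ca/c meet in 0. 0c->1: no, b/c meet in 1. Open state 2: 0c->2.
bb: 1b undefined. 1b->0: ok.
bc: 1c undefined. 1c->0: no, bbbca/a meet in 0. 1c->1: no, bbbca/aba meet in 1 with "a" left. 1c->2: ok.
ca: 2a undefined. 2a->0: no, bbbca/a meet in 0. 2a->1: no, bcab/a meet in 0. 2a->2: no, bbbca/c meet in 2. Open state 3: 2a->3.
cb: 2b undefined. 2b->0: no, acbcb/a meet in 0. 2b->1: ok.
cc: 2c undefined. 2c->0: ok.
aba: 1a undefined. 1a->0: ok.
caa: 3a undefined. 3a->0: ok.
cac: 3c undefined. 3c->0: no, caca/aba meet in 0. 3c->1: no, caca/aba meet in 0. 3c->2: ok.
bcab: 3b undefined. 3b->0: no, cccab/aba meet in 0. 3b->1: ok.
All examples now run through 4 states with every (state, symbol) defined. Accept strings end in {1,3}, Reject strings end in {0,2}; accept={1,3}.

states=4 start=0 accept={1,3} delta: 0a->0 0b->1 0c->2 1a->0 1b->0 1c->2 2a->3 2b->1 2c->0 3a->0 3b->1 3c->2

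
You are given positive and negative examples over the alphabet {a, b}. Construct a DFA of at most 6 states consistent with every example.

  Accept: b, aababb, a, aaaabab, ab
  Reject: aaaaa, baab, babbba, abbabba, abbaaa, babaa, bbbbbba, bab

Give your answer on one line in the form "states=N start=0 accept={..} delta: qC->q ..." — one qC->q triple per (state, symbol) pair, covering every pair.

states=3 start=0 accept={1} delta: 0a->1 0b->1 1a->2 1b->1 2a->2 2b->0

Fold the examples into a partial DFA from state 0: repeatedly fix the first undefined (state, symbol) met by the shortest-then-alphabetical prefix, trying targets in increasing order and rejecting any under which an Accept and a Reject string meet in one state with the same remainder; add a state when all current targets are rejected. Accepting states are where Accept strings end.
a: 0a undefined. 0a->0: no, a/aaaaa meet in 0. Open state 1: 0a->1.
b: 0b undefined. 0b->0: no, a/bbbbbba meet in 1. 0b->1: ok.
aa: 1a undefined. 1a->0: no, b/aaaaa meet in 1. 1a->1: no, b/aaaaa meet in 1. Open state 2: 1a->2.
ab: 1b undefined. 1b->0: no, b/bbbbbba meet in 1. 1b->1: ok.
aaa: 2a undefined. 2a->0: no, b/baab meet in 1. 2a->1: no, b/aaaaa meet in 1. 2a->2: ok.
aab: 2b undefined. 2b->0: ok.
All examples now run through 3 states with every (state, symbol) defined. Accept strings end in {1}, Reject strings end in {0,2}; accept={1}.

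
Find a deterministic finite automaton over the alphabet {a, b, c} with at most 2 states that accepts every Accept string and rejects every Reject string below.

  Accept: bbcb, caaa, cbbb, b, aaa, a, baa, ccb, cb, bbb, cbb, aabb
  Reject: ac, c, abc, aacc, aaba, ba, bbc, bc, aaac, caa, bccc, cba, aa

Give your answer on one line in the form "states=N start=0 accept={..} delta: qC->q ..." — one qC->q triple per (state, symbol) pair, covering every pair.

states=2 start=0 accept={1} delta: 0a->1 0b->1 0c->0 1a->0 1b->1 1c->0

Grow the machine one transition at a time. Run the examples from 0; the earliest place one falls off (shortest prefix, ties alphabetical) gets sent to the lowest-numbered state that keeps every Accept/Reject pair distinguishable — a pair clashes when both reach the same state with identical unread suffix — and to a fresh state only if none does.
a: 0a undefined. 0a->0: no, aaa/aa meet in 0. Open state 1: 0a->1.
b: 0b undefined. 0b->0: no, a/ba meet in 1. 0b->1: ok.
c: 0c undefined. 0c->0: ok.
aa: 1a undefined. 1a->0: ok.
ab: 1b undefined. 1b->0: no, cbb/c meet in 0. 1b->1: ok.
ac: 1c undefined. 1c->0: ok.
All examples now run through 2 states with every (state, symbol) defined. Accept strings end in {1}, Reject strings end in {0}; accept={1}.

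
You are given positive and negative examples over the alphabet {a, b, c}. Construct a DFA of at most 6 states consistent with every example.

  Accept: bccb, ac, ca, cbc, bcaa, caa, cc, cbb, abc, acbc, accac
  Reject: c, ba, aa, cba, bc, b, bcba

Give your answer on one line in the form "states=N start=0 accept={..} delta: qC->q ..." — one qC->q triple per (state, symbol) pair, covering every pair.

Fold the examples into a partial DFA from state 0: repeatedly fix the first undefined (state, symbol) met by the shortest-then-alphabetical prefix, trying targets in increasing order and rejecting any under which an Accept and a Reject string meet in one state with the same remainder; add a state when all current targets are rejected. Accepting states are where Accept strings end.
a: 0a undefined. 0a->0: no, ac/c meet in 0 with "c" left. Open state 1: 0a->1.
b: 0b undefined. 0b->0: ok.
c: 0c undefined. 0c->0: no, bccb/c meet in 0. 0c->1: no, ca/aa meet in 1 with "a" left. Open state 2: 0c->2.
aa: 1a undefined. 1a->0: ok.
ab: 1b undefined. 1b->0: no, abc/c meet in 2. 1b->1: ok.
ac: 1c undefined. 1c->0: no, ac/aa meet in 0. 1c->1: no, ac/ba meet in 1. 1c->2: no, ac/c meet in 2. Open state 3: 1c->3.
ca: 2a undefined. 2a->0: no, ca/aa meet in 0. 2a->1: no, ca/ba meet in 1. 2a->2: no, ca/c meet in 2. 2a->3: ok.
cb: 2b undefined. 2b->0: no, cbc/c meet in 2. 2b->1: no, cbb/ba meet in 1. 2b->2: no, ac/cba meet in 3. 2b->3: no, bcaa/cba meet in 3 with "a" left. Open state 4: 2b->4.
cc: 2c undefined. 2c->0: no, bccb/aa meet in 0. 2c->1: no, bccb/ba meet in 1. 2c->2: no, cc/c meet in 2. 2c->3: ok.
acb: 3b undefined. 3b->0: no, bccb/aa meet in 0. 3b->1: no, bccb/ba meet in 1. 3b->2: no, bccb/c meet in 2. 3b->3: ok.
acc: 3c undefined. 3c->0: no, acbc/aa meet in 0. 3c->1: no, acbc/ba meet in 1. 3c->2: no, acbc/c meet in 2. 3c->3: ok.
caa: 3a undefined. 3a->0: no, bcaa/aa meet in 0. 3a->1: no, bcaa/ba meet in 1. 3a->2: no, bcaa/c meet in 2. 3a->3: ok.
cba: 4a undefined. 4a->0: ok.
cbb: 4b undefined. 4b->0: no, cbb/aa meet in 0. 4b->1: no, cbb/ba meet in 1. 4b->2: no, cbb/c meet in 2. 4b->3: ok.
cbc: 4c undefined. 4c->0: no, cbc/aa meet in 0. 4c->1: no, cbc/ba meet in 1. 4c->2: no, cbc/c meet in 2. 4c->3: ok.
All examples now run through 5 states with every (state, symbol) defined. Accept strings end in {3}, Reject strings end in {0,1,2}; accept={3}.

states=5 start=0 accept={3} delta: 0a->1 0b->0 0c->2 1a->0 1b->1 1c->3 2a->3 2b->4 2c->3 3a->3 3b->3 3c->3 4a->0 4b->3 4c->3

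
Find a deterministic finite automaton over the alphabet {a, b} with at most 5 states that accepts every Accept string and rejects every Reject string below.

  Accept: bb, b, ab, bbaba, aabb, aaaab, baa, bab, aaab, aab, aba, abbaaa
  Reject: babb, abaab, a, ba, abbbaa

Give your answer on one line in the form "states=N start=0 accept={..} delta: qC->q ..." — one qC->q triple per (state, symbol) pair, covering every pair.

State merging on the prefix tree: take the shortest (then alphabetical) example prefix whose next move is undefined and point that move at state 0, else 1, else 2, ...; a target is out if some Accept/Reject pair would then sit in one state with the same input left (inseparable). If every existing state is out, open a new one.
a: 0a undefined. 0a->0: no, aba/ba meet in 0 with "ba" left. Open state 1: 0a->1.
b: 0b undefined. 0b->0: ok.
aa: 1a undefined. 1a->0: ok.
ab: 1b undefined. 1b->0: no, bb/babb meet in 0. 1b->1: no, ab/babb meet in 1. Open state 2: 1b->2.
aba: 2a undefined. 2a->0: no, ab/abaab meet in 2. 2a->1: no, bb/abaab meet in 0. 2a->2: ok.
abb: 2b undefined. 2b->0: no, bb/babb meet in 0. 2b->1: no, ab/abbbaa meet in 2. 2b->2: no, ab/babb meet in 2. Open state 3: 2b->3.
abba: 3a undefined. 3a->0: ok.
abbb: 3b undefined. 3b->0: no, bb/abbbaa meet in 0. 3b->1: ok.
All examples now run through 4 states with every (state, symbol) defined. Accept strings end in {0,2}, Reject strings end in {1,3}; accept={0,2}.

states=4 start=0 accept={0,2} delta: 0a->1 0b->0 1a->0 1b->2 2a->2 2b->3 3a->0 3b->1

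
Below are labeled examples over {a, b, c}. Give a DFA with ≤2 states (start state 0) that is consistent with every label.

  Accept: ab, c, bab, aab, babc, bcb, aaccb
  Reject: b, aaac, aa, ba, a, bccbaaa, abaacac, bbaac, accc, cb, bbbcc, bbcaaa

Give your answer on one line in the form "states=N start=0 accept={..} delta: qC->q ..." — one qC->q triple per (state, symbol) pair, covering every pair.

states=2 start=0 accept={0} delta: 0a->1 0b->1 0c->0 1a->1 1b->0 1c->1

Grow the machine one transition at a time. Run the examples from 0; the earliest place one falls off (shortest prefix, ties alphabetical) gets sent to the lowest-numbered state that keeps every Accept/Reject pair distinguishable — a pair clashes when both reach the same state with identical unread suffix — and to a fresh state only if none does.
a: 0a undefined. 0a->0: no, ab/b meet in 0 with "b" left. Open state 1: 0a->1.
b: 0b undefined. 0b->0: no, bcb/cb meet in 0 with "cb" left. 0b->1: ok.
c: 0c undefined. 0c->0: ok.
aa: 1a undefined. 1a->0: no, c/aa meet in 0. 1a->1: ok.
ab: 1b undefined. 1b->0: ok.
ac: 1c undefined. 1c->0: no, ab/aaac meet in 0. 1c->1: ok.
All examples now run through 2 states with every (state, symbol) defined. Accept strings end in {0}, Reject strings end in {1}; accept={0}.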